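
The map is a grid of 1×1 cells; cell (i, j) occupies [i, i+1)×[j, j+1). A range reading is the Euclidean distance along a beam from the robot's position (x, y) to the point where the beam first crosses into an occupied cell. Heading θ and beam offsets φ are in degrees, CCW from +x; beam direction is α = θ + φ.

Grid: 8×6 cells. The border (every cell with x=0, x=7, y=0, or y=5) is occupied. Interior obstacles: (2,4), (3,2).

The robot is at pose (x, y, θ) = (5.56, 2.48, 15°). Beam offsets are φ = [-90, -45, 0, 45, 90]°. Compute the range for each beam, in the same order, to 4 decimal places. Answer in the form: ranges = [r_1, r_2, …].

ranges = [1.5322, 1.6628, 1.4908, 2.8800, 2.6089]

beam 1: φ=-90°, α=285°
  direction (0.2588, -0.9659); cell (5,2); t to first gridline: x 1.7000, y 0.4969 (then +3.8637 / +1.0353)
    (5,1) via y @ 0.4969
    (5,0) via y @ 1.5322  # hit
  → r_1 = 1.5322
beam 2: φ=-45°, α=330°
  direction (0.8660, -0.5000); cell (5,2); t to first gridline: x 0.5081, y 0.9600 (then +1.1547 / +2.0000)
    (6,2) via x @ 0.5081
    (6,1) via y @ 0.9600
    (7,1) via x @ 1.6628  # hit
  → r_2 = 1.6628
beam 3: φ=0°, α=15°
  direction (0.9659, 0.2588); cell (5,2); t to first gridline: x 0.4555, y 2.0091 (then +1.0353 / +3.8637)
    (6,2) via x @ 0.4555
    (7,2) via x @ 1.4908  # hit
  → r_3 = 1.4908
beam 4: φ=45°, α=60°
  direction (0.5000, 0.8660); cell (5,2); t to first gridline: x 0.8800, y 0.6004 (then +2.0000 / +1.1547)
    (5,3) via y @ 0.6004
    (6,3) via x @ 0.8800
    (6,4) via y @ 1.7551
    (7,4) via x @ 2.8800  # hit
  → r_4 = 2.8800
beam 5: φ=90°, α=105°
  direction (-0.2588, 0.9659); cell (5,2); t to first gridline: x 2.1637, y 0.5383 (then +3.8637 / +1.0353)
    (5,3) via y @ 0.5383
    (5,4) via y @ 1.5736
    (4,4) via x @ 2.1637
    (4,5) via y @ 2.6089  # hit
  → r_5 = 2.6089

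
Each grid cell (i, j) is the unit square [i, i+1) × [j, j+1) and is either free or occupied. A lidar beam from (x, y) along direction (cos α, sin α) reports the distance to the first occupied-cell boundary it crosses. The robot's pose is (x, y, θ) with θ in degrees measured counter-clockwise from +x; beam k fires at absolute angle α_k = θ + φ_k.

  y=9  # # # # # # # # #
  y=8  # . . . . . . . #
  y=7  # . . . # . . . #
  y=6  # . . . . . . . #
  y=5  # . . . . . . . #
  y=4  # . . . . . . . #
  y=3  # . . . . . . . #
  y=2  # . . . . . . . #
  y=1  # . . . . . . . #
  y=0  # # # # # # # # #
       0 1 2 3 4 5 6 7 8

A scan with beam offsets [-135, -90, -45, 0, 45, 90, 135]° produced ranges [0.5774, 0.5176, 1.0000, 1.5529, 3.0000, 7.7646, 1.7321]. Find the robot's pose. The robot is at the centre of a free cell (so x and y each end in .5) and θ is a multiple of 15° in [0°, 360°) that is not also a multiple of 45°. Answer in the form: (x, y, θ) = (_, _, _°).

Enumerate (i+0.5, j+0.5, θ) over the 55 free cells and 16 admissible headings. For each, cast all 7 beams and compare to the given ranges.
  (5.5, 7.5, 30°): beam 1 = 6.7293 ≠ 0.5774 ✗
  (3.5, 8.5, 240°): beam 1 = 0.5176 ≠ 0.5774 ✗
  (2.5, 1.5, 60°): beam 1 = 0.5176 ≠ 0.5774 ✗
  (4.5, 4.5, 15°): beam 1 = 4.0415 ≠ 0.5774 ✗
  (7.5, 1.5, 165°): beam 2 = 1.9319 ≠ 0.5176 ✗
  …
  (2.5, 8.5, 195°): r_1=0.5774, r_2=0.5176, r_3=1.0000, r_4=1.5529, r_5=3.0000, r_6=7.7646, r_7=1.7321 — all match ✓
Only this pose fits every beam.

(x, y, θ) = (2.5, 8.5, 195°)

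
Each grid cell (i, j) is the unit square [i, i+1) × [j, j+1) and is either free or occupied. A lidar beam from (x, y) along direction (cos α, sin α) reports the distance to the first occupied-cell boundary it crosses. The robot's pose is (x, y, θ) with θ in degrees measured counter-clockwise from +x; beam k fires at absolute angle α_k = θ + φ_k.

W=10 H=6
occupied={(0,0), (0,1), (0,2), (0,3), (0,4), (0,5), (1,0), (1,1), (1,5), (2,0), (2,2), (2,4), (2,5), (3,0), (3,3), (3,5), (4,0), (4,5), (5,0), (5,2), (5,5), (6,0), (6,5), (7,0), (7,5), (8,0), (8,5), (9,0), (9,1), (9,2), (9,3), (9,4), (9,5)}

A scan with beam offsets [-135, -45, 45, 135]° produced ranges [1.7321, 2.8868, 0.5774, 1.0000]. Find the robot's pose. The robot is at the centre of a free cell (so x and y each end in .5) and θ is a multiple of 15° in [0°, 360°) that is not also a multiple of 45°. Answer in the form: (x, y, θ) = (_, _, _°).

(x, y, θ) = (6.5, 4.5, 15°)

Enumerate (i+0.5, j+0.5, θ) over the 27 free cells and 16 admissible headings. For each, cast all 4 beams and compare to the given ranges.
  (6.5, 3.5, 60°): beam 1 = 2.5882 ≠ 1.7321 ✗
  (4.5, 2.5, 15°): beam 2 = 0.5774 ≠ 2.8868 ✗
  (1.5, 2.5, 330°): beam 1 = 0.5176 ≠ 1.7321 ✗
  (6.5, 3.5, 30°): beam 1 = 2.5882 ≠ 1.7321 ✗
  …
  (6.5, 4.5, 15°): r_1=1.7321, r_2=2.8868, r_3=0.5774, r_4=1.0000 — all match ✓
No second candidate reproduces the full scan.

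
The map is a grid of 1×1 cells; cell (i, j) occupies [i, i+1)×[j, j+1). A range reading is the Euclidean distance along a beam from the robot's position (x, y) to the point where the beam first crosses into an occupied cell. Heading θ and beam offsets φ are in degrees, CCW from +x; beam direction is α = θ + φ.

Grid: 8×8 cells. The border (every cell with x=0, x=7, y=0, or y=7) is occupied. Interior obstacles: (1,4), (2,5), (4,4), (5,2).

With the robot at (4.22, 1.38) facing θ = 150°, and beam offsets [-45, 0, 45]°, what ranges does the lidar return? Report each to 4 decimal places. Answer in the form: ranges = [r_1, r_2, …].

ranges = [4.7137, 3.7181, 1.4682]

beam 1: φ=-45°, α=105°
  d=(-0.2588,0.9659)  start (4,1)  tX=0.8500 tY=0.6419  stride 1/|dx|=3.8637 1/|dy|=1.0353
    cross y-line → (4,2), t=0.6419
    cross x-line → (3,2), t=0.8500
    cross y-line → (3,3), t=1.6771
    cross y-line → (3,4), t=2.7124
    cross y-line → (3,5), t=3.7477
    cross x-line → (2,5), t=4.7137 (wall)
  → r_1 = 4.7137
beam 2: φ=0°, α=150°
  d=(-0.8660,0.5000)  start (4,1)  tX=0.2540 tY=1.2400  stride 1/|dx|=1.1547 1/|dy|=2.0000
    cross x-line → (3,1), t=0.2540
    cross y-line → (3,2), t=1.2400
    cross x-line → (2,2), t=1.4087
    cross x-line → (1,2), t=2.5634
    cross y-line → (1,3), t=3.2400
    cross x-line → (0,3), t=3.7181 (wall)
  → r_2 = 3.7181
beam 3: φ=45°, α=195°
  d=(-0.9659,-0.2588)  start (4,1)  tX=0.2278 tY=1.4682  stride 1/|dx|=1.0353 1/|dy|=3.8637
    cross x-line → (3,1), t=0.2278
    cross x-line → (2,1), t=1.2630
    cross y-line → (2,0), t=1.4682 (wall)
  → r_3 = 1.4682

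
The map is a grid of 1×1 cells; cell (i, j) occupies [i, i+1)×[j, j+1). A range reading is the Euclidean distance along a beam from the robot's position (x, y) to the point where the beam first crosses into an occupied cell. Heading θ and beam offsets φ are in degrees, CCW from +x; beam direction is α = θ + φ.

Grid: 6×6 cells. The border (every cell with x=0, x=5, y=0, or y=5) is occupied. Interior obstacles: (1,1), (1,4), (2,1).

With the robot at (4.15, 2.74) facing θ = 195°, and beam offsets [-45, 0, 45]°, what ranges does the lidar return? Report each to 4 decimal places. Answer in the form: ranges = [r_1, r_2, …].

ranges = [2.5200, 2.8591, 2.0092]

beam 1: φ=-45°, α=150°
  direction (-0.8660, 0.5000); cell (4,2); t to first gridline: x 0.1732, y 0.5200 (then +1.1547 / +2.0000)
    (3,2) via x @ 0.1732
    (3,3) via y @ 0.5200
    (2,3) via x @ 1.3279
    (1,3) via x @ 2.4826
    (1,4) via y @ 2.5200  # hit
  → r_1 = 2.5200
beam 2: φ=0°, α=195°
  direction (-0.9659, -0.2588); cell (4,2); t to first gridline: x 0.1553, y 2.8591 (then +1.0353 / +3.8637)
    (3,2) via x @ 0.1553
    (2,2) via x @ 1.1906
    (1,2) via x @ 2.2258
    (1,1) via y @ 2.8591  # hit
  → r_2 = 2.8591
beam 3: φ=45°, α=240°
  direction (-0.5000, -0.8660); cell (4,2); t to first gridline: x 0.3000, y 0.8545 (then +2.0000 / +1.1547)
    (3,2) via x @ 0.3000
    (3,1) via y @ 0.8545
    (3,0) via y @ 2.0092  # hit
  → r_3 = 2.0092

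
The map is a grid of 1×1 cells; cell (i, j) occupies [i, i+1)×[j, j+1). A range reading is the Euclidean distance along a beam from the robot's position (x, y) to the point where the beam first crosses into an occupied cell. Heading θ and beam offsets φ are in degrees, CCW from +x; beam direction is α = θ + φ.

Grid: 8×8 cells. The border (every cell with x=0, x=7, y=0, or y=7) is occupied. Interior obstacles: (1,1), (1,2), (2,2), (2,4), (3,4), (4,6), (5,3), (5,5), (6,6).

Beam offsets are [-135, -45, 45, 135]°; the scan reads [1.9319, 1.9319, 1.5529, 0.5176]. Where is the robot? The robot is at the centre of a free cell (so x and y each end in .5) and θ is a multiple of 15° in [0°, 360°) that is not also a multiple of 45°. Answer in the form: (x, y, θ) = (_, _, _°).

The pose lattice has 27·16 = 432 candidates. Test each by forward raycasting.
  (5.5, 2.5, 75°): beam 1 = 1.7321 ≠ 1.9319 ✗
  (4.5, 2.5, 120°): beam 1 = 2.5882 ≠ 1.9319 ✗
  (5.5, 6.5, 105°): beam 1 = 0.5774 ≠ 1.9319 ✗
  (4.5, 1.5, 300°): beam 2 = 0.5176 ≠ 1.9319 ✗
  (5.5, 4.5, 60°): beam 1 = 0.5176 ≠ 1.9319 ✗
  …
  (1.5, 5.5, 30°): r_1=1.9319, r_2=1.9319, r_3=1.5529, r_4=0.5176 — all match ✓
Only this pose fits every beam.

(x, y, θ) = (1.5, 5.5, 30°)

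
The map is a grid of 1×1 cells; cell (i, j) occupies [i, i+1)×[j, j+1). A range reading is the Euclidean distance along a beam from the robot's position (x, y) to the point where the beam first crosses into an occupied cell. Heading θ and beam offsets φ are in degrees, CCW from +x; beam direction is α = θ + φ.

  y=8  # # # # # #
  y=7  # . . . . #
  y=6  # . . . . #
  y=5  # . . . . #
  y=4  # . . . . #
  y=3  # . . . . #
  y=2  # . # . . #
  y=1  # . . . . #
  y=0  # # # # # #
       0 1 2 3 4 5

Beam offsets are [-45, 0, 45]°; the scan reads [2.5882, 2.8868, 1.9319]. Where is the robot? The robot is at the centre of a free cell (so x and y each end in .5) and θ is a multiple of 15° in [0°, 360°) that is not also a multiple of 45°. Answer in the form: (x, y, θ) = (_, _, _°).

(x, y, θ) = (3.5, 4.5, 210°)

Candidates: 27 free-cell centres × 16 headings = 432 poses. Raycast each; keep the one whose scan matches to 4 dp.
  (4.5, 5.5, 105°): beam 1 = 1.0000 ≠ 2.5882 ✗
  (2.5, 7.5, 60°): beam 1 = 1.9319 ≠ 2.5882 ✗
  (1.5, 6.5, 150°): beam 1 = 1.5529 ≠ 2.5882 ✗
  (3.5, 1.5, 240°): beam 1 = 1.9319 ≠ 2.5882 ✗
  (2.5, 7.5, 345°): beam 1 = 5.0000 ≠ 2.5882 ✗
  …
  (3.5, 4.5, 210°): r_1=2.5882, r_2=2.8868, r_3=1.9319 — all match ✓
No second candidate reproduces the full scan.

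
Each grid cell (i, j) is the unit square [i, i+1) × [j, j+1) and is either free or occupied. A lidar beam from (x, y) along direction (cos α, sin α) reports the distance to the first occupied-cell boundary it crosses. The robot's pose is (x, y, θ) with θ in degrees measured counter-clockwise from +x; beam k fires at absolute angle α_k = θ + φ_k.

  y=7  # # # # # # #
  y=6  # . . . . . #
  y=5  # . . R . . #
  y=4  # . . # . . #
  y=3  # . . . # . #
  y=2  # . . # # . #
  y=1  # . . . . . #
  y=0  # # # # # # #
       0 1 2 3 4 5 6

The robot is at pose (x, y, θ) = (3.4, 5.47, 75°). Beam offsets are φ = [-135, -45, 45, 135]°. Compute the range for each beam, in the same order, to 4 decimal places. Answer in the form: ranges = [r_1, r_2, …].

ranges = [0.5427, 3.0022, 1.7667, 2.7713]

beam 1: φ=-135°, α=300°
  dir = (cos 300°, sin 300°) = (0.5000, -0.8660); from cell (3,5)
  next x-line at t=1.2000, next y-line at t=0.5427; Δt_x=2.0000, Δt_y=1.1547
    y: enter (3,4) at t=0.5427 ← occupied
  → r_1 = 0.5427
beam 2: φ=-45°, α=30°
  dir = (cos 30°, sin 30°) = (0.8660, 0.5000); from cell (3,5)
  next x-line at t=0.6928, next y-line at t=1.0600; Δt_x=1.1547, Δt_y=2.0000
    x: enter (4,5) at t=0.6928
    y: enter (4,6) at t=1.0600
    x: enter (5,6) at t=1.8475
    x: enter (6,6) at t=3.0022 ← occupied
  → r_2 = 3.0022
beam 3: φ=45°, α=120°
  dir = (cos 120°, sin 120°) = (-0.5000, 0.8660); from cell (3,5)
  next x-line at t=0.8000, next y-line at t=0.6120; Δt_x=2.0000, Δt_y=1.1547
    y: enter (3,6) at t=0.6120
    x: enter (2,6) at t=0.8000
    y: enter (2,7) at t=1.7667 ← occupied
  → r_3 = 1.7667
beam 4: φ=135°, α=210°
  dir = (cos 210°, sin 210°) = (-0.8660, -0.5000); from cell (3,5)
  next x-line at t=0.4619, next y-line at t=0.9400; Δt_x=1.1547, Δt_y=2.0000
    x: enter (2,5) at t=0.4619
    y: enter (2,4) at t=0.9400
    x: enter (1,4) at t=1.6166
    x: enter (0,4) at t=2.7713 ← occupied
  → r_4 = 2.7713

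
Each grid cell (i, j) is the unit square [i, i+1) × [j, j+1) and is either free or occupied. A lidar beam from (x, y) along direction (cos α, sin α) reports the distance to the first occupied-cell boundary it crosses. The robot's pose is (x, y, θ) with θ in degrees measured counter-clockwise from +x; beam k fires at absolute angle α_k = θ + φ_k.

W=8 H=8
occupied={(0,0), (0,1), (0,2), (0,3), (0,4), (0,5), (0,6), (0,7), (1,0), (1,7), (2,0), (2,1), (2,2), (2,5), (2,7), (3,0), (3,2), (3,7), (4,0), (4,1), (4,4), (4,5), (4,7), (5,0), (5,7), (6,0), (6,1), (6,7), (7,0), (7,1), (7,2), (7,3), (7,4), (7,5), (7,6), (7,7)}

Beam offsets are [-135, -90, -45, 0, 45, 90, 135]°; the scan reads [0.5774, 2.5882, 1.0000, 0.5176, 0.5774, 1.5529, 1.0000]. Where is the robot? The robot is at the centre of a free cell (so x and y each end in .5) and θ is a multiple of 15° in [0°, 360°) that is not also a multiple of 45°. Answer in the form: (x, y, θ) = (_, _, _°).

Enumerate (i+0.5, j+0.5, θ) over the 28 free cells and 16 admissible headings. For each, cast all 7 beams and compare to the given ranges.
  (1.5, 1.5, 30°): beam 1 = 0.5176 ≠ 0.5774 ✗
  (5.5, 5.5, 60°): beam 1 = 3.6235 ≠ 0.5774 ✗
  (4.5, 2.5, 300°): beam 1 = 0.5176 ≠ 0.5774 ✗
  …
  (1.5, 2.5, 165°): r_1=0.5774, r_2=2.5882, r_3=1.0000, r_4=0.5176, r_5=0.5774, r_6=1.5529, r_7=1.0000 — all match ✓
No second candidate reproduces the full scan.

(x, y, θ) = (1.5, 2.5, 165°)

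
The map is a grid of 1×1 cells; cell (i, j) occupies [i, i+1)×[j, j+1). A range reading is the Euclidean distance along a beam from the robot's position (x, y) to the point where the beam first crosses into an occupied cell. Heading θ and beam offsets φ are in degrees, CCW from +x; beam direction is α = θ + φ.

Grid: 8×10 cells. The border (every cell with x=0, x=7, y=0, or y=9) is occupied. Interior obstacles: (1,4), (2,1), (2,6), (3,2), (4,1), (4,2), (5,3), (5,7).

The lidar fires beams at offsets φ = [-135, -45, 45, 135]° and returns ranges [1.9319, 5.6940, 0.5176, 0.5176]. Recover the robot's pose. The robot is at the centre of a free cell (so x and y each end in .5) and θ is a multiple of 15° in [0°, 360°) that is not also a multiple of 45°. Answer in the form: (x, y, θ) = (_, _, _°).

(x, y, θ) = (1.5, 3.5, 60°)

Enumerate (i+0.5, j+0.5, θ) over the 40 free cells and 16 admissible headings. For each, cast all 4 beams and compare to the given ranges.
  (2.5, 2.5, 75°): beam 1 = 0.5774 ≠ 1.9319 ✗
  (5.5, 6.5, 120°): beam 1 = 1.5529 ≠ 1.9319 ✗
  (2.5, 8.5, 255°): beam 1 = 0.5774 ≠ 1.9319 ✗
  (1.5, 6.5, 60°): beam 1 = 1.5529 ≠ 1.9319 ✗
  (1.5, 7.5, 240°): beam 1 = 1.5529 ≠ 1.9319 ✗
  …
  (1.5, 3.5, 60°): r_1=1.9319, r_2=5.6940, r_3=0.5176, r_4=0.5176 — all match ✓
No second candidate reproduces the full scan.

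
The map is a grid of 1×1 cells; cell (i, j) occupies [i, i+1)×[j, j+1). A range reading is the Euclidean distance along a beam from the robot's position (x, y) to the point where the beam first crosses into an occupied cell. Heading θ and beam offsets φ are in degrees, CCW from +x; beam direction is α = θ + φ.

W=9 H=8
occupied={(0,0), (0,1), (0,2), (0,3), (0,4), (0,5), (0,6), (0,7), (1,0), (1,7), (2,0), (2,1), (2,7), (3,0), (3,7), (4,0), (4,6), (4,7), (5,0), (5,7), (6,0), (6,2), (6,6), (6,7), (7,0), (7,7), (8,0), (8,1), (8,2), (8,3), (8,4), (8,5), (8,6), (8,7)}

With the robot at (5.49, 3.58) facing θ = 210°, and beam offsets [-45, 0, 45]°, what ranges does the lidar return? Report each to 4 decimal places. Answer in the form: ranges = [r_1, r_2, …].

ranges = [4.6484, 3.1600, 2.6710]

beam 1: φ=-45°, α=165°
  d=(-0.9659,0.2588)  start (5,3)  tX=0.5073 tY=1.6228  stride 1/|dx|=1.0353 1/|dy|=3.8637
    cross x-line → (4,3), t=0.5073
    cross x-line → (3,3), t=1.5426
    cross y-line → (3,4), t=1.6228
    cross x-line → (2,4), t=2.5778
    cross x-line → (1,4), t=3.6131
    cross x-line → (0,4), t=4.6484 (wall)
  → r_1 = 4.6484
beam 2: φ=0°, α=210°
  d=(-0.8660,-0.5000)  start (5,3)  tX=0.5658 tY=1.1600  stride 1/|dx|=1.1547 1/|dy|=2.0000
    cross x-line → (4,3), t=0.5658
    cross y-line → (4,2), t=1.1600
    cross x-line → (3,2), t=1.7205
    cross x-line → (2,2), t=2.8752
    cross y-line → (2,1), t=3.1600 (wall)
  → r_2 = 3.1600
beam 3: φ=45°, α=255°
  d=(-0.2588,-0.9659)  start (5,3)  tX=1.8932 tY=0.6005  stride 1/|dx|=3.8637 1/|dy|=1.0353
    cross y-line → (5,2), t=0.6005
    cross y-line → (5,1), t=1.6357
    cross x-line → (4,1), t=1.8932
    cross y-line → (4,0), t=2.6710 (wall)
  → r_3 = 2.6710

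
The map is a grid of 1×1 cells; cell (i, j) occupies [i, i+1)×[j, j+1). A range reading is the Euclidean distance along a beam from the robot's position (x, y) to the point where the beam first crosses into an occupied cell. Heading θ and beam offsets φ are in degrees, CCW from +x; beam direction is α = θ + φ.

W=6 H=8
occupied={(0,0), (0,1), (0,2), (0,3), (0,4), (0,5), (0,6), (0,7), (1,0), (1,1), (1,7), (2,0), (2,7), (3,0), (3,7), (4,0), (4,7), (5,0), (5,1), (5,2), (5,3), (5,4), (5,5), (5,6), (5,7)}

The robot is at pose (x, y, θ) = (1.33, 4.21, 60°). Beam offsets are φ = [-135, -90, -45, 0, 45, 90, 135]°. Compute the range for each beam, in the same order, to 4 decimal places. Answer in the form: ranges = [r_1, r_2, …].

beam 1: φ=-135°, α=285°
  d=(0.2588,-0.9659)  start (1,4)  tX=2.5887 tY=0.2174  stride 1/|dx|=3.8637 1/|dy|=1.0353
    cross y-line → (1,3), t=0.2174
    cross y-line → (1,2), t=1.2527
    cross y-line → (1,1), t=2.2880 (wall)
  → r_1 = 2.2880
beam 2: φ=-90°, α=330°
  d=(0.8660,-0.5000)  start (1,4)  tX=0.7736 tY=0.4200  stride 1/|dx|=1.1547 1/|dy|=2.0000
    cross y-line → (1,3), t=0.4200
    cross x-line → (2,3), t=0.7736
    cross x-line → (3,3), t=1.9283
    cross y-line → (3,2), t=2.4200
    cross x-line → (4,2), t=3.0831
    cross x-line → (5,2), t=4.2378 (wall)
  → r_2 = 4.2378
beam 3: φ=-45°, α=15°
  d=(0.9659,0.2588)  start (1,4)  tX=0.6936 tY=3.0523  stride 1/|dx|=1.0353 1/|dy|=3.8637
    cross x-line → (2,4), t=0.6936
    cross x-line → (3,4), t=1.7289
    cross x-line → (4,4), t=2.7642
    cross y-line → (4,5), t=3.0523
    cross x-line → (5,5), t=3.7995 (wall)
  → r_3 = 3.7995
beam 4: φ=0°, α=60°
  d=(0.5000,0.8660)  start (1,4)  tX=1.3400 tY=0.9122  stride 1/|dx|=2.0000 1/|dy|=1.1547
    cross y-line → (1,5), t=0.9122
    cross x-line → (2,5), t=1.3400
    cross y-line → (2,6), t=2.0669
    cross y-line → (2,7), t=3.2216 (wall)
  → r_4 = 3.2216
beam 5: φ=45°, α=105°
  d=(-0.2588,0.9659)  start (1,4)  tX=1.2750 tY=0.8179  stride 1/|dx|=3.8637 1/|dy|=1.0353
    cross y-line → (1,5), t=0.8179
    cross x-line → (0,5), t=1.2750 (wall)
  → r_5 = 1.2750
beam 6: φ=90°, α=150°
  d=(-0.8660,0.5000)  start (1,4)  tX=0.3811 tY=1.5800  stride 1/|dx|=1.1547 1/|dy|=2.0000
    cross x-line → (0,4), t=0.3811 (wall)
  → r_6 = 0.3811
beam 7: φ=135°, α=195°
  d=(-0.9659,-0.2588)  start (1,4)  tX=0.3416 tY=0.8114  stride 1/|dx|=1.0353 1/|dy|=3.8637
    cross x-line → (0,4), t=0.3416 (wall)
  → r_7 = 0.3416

ranges = [2.2880, 4.2378, 3.7995, 3.2216, 1.2750, 0.3811, 0.3416]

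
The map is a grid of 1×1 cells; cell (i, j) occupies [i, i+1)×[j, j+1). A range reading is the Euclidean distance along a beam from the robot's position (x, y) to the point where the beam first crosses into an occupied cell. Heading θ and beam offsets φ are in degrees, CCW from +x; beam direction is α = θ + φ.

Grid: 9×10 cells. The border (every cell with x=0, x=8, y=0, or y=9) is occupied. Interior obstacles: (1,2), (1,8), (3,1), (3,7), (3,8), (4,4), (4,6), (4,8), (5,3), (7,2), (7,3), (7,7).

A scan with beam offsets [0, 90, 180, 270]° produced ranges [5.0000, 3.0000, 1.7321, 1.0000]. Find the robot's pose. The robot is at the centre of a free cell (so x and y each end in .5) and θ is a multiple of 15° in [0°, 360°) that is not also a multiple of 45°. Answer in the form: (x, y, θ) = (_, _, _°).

(x, y, θ) = (2.5, 3.5, 330°)

The pose lattice has 44·16 = 704 candidates. Test each by forward raycasting.
  (7.5, 5.5, 285°): beam 1 = 1.5529 ≠ 5.0000 ✗
  (7.5, 8.5, 75°): beam 1 = 0.5176 ≠ 5.0000 ✗
  (6.5, 6.5, 330°): beam 1 = 1.7321 ≠ 5.0000 ✗
  (5.5, 4.5, 105°): beam 1 = 1.9319 ≠ 5.0000 ✗
  (2.5, 3.5, 195°): beam 1 = 1.5529 ≠ 5.0000 ✗
  …
  (2.5, 3.5, 330°): r_1=5.0000, r_2=3.0000, r_3=1.7321, r_4=1.0000 — all match ✓
Only this pose fits every beam.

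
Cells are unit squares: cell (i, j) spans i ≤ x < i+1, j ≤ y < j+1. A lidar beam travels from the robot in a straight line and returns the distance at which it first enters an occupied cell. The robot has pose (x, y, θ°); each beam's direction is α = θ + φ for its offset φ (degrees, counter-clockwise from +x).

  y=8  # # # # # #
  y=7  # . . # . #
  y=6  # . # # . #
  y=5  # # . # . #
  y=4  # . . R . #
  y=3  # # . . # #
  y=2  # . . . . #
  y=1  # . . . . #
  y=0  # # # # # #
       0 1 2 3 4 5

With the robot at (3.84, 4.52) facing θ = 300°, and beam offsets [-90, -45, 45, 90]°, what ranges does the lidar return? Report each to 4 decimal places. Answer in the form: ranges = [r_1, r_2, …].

ranges = [2.1246, 3.6442, 1.2009, 1.3395]

beam 1: φ=-90°, α=210°
  d=(-0.8660,-0.5000)  start (3,4)  tX=0.9699 tY=1.0400  stride 1/|dx|=1.1547 1/|dy|=2.0000
    cross x-line → (2,4), t=0.9699
    cross y-line → (2,3), t=1.0400
    cross x-line → (1,3), t=2.1246 (wall)
  → r_1 = 2.1246
beam 2: φ=-45°, α=255°
  d=(-0.2588,-0.9659)  start (3,4)  tX=3.2455 tY=0.5383  stride 1/|dx|=3.8637 1/|dy|=1.0353
    cross y-line → (3,3), t=0.5383
    cross y-line → (3,2), t=1.5736
    cross y-line → (3,1), t=2.6089
    cross x-line → (2,1), t=3.2455
    cross y-line → (2,0), t=3.6442 (wall)
  → r_2 = 3.6442
beam 3: φ=45°, α=345°
  d=(0.9659,-0.2588)  start (3,4)  tX=0.1656 tY=2.0091  stride 1/|dx|=1.0353 1/|dy|=3.8637
    cross x-line → (4,4), t=0.1656
    cross x-line → (5,4), t=1.2009 (wall)
  → r_3 = 1.2009
beam 4: φ=90°, α=30°
  d=(0.8660,0.5000)  start (3,4)  tX=0.1848 tY=0.9600  stride 1/|dx|=1.1547 1/|dy|=2.0000
    cross x-line → (4,4), t=0.1848
    cross y-line → (4,5), t=0.9600
    cross x-line → (5,5), t=1.3395 (wall)
  → r_4 = 1.3395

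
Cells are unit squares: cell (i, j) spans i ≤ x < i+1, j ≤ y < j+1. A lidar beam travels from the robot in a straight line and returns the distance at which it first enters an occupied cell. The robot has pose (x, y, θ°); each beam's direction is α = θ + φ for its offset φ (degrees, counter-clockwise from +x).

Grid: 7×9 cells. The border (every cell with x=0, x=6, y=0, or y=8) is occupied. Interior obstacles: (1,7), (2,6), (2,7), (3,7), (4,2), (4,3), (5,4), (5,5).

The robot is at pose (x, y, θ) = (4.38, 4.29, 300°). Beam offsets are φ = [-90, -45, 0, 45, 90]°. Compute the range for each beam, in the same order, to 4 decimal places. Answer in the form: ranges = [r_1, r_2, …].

ranges = [3.9029, 0.3002, 0.3349, 0.6419, 0.7159]

beam 1: φ=-90°, α=210°
  dir = (cos 210°, sin 210°) = (-0.8660, -0.5000); from cell (4,4)
  next x-line at t=0.4388, next y-line at t=0.5800; Δt_x=1.1547, Δt_y=2.0000
    x: enter (3,4) at t=0.4388
    y: enter (3,3) at t=0.5800
    x: enter (2,3) at t=1.5935
    y: enter (2,2) at t=2.5800
    x: enter (1,2) at t=2.7482
    x: enter (0,2) at t=3.9029 ← occupied
  → r_1 = 3.9029
beam 2: φ=-45°, α=255°
  dir = (cos 255°, sin 255°) = (-0.2588, -0.9659); from cell (4,4)
  next x-line at t=1.4682, next y-line at t=0.3002; Δt_x=3.8637, Δt_y=1.0353
    y: enter (4,3) at t=0.3002 ← occupied
  → r_2 = 0.3002
beam 3: φ=0°, α=300°
  dir = (cos 300°, sin 300°) = (0.5000, -0.8660); from cell (4,4)
  next x-line at t=1.2400, next y-line at t=0.3349; Δt_x=2.0000, Δt_y=1.1547
    y: enter (4,3) at t=0.3349 ← occupied
  → r_3 = 0.3349
beam 4: φ=45°, α=345°
  dir = (cos 345°, sin 345°) = (0.9659, -0.2588); from cell (4,4)
  next x-line at t=0.6419, next y-line at t=1.1205; Δt_x=1.0353, Δt_y=3.8637
    x: enter (5,4) at t=0.6419 ← occupied
  → r_4 = 0.6419
beam 5: φ=90°, α=30°
  dir = (cos 30°, sin 30°) = (0.8660, 0.5000); from cell (4,4)
  next x-line at t=0.7159, next y-line at t=1.4200; Δt_x=1.1547, Δt_y=2.0000
    x: enter (5,4) at t=0.7159 ← occupied
  → r_5 = 0.7159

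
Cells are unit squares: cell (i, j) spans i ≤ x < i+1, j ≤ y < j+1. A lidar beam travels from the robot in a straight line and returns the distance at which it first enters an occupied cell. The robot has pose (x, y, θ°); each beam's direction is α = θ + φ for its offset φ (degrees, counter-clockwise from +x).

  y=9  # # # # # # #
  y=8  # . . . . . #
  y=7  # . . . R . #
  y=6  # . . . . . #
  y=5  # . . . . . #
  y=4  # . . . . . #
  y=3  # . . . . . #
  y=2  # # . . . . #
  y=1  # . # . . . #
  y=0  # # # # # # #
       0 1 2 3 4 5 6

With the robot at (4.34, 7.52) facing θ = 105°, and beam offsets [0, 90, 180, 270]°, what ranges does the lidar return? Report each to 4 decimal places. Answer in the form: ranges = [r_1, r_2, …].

beam 1: φ=0°, α=105°
  cosα=-0.2588 sinα=0.9659 | (4,7) | tMaxX 1.3137 tMaxY 0.4969 | tΔX 3.8637 tΔY 1.0353
    t=0.4969 [y] (4,8)
    t=1.3137 [x] (3,8)
    t=1.5322 [y] (3,9) — stop
  → r_1 = 1.5322
beam 2: φ=90°, α=195°
  cosα=-0.9659 sinα=-0.2588 | (4,7) | tMaxX 0.3520 tMaxY 2.0091 | tΔX 1.0353 tΔY 3.8637
    t=0.3520 [x] (3,7)
    t=1.3873 [x] (2,7)
    t=2.0091 [y] (2,6)
    t=2.4225 [x] (1,6)
    t=3.4578 [x] (0,6) — stop
  → r_2 = 3.4578
beam 3: φ=180°, α=285°
  cosα=0.2588 sinα=-0.9659 | (4,7) | tMaxX 2.5500 tMaxY 0.5383 | tΔX 3.8637 tΔY 1.0353
    t=0.5383 [y] (4,6)
    t=1.5736 [y] (4,5)
    t=2.5500 [x] (5,5)
    t=2.6089 [y] (5,4)
    t=3.6442 [y] (5,3)
    t=4.6794 [y] (5,2)
    t=5.7147 [y] (5,1)
    t=6.4137 [x] (6,1) — stop
  → r_3 = 6.4137
beam 4: φ=270°, α=15°
  cosα=0.9659 sinα=0.2588 | (4,7) | tMaxX 0.6833 tMaxY 1.8546 | tΔX 1.0353 tΔY 3.8637
    t=0.6833 [x] (5,7)
    t=1.7186 [x] (6,7) — stop
  → r_4 = 1.7186

ranges = [1.5322, 3.4578, 6.4137, 1.7186]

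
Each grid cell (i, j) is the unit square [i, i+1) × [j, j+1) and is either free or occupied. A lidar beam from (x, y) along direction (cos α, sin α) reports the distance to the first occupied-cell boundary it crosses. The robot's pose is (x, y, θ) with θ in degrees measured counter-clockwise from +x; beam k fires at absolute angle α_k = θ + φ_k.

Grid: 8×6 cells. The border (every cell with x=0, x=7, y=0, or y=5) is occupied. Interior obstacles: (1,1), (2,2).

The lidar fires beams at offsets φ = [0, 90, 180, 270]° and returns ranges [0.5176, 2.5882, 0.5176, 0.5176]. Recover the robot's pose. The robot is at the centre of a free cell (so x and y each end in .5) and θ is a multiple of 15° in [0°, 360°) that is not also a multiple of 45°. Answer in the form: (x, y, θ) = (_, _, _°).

Candidates: 22 free-cell centres × 16 headings = 352 poses. Raycast each; keep the one whose scan matches to 4 dp.
  (5.5, 2.5, 75°): beam 1 = 2.5882 ≠ 0.5176 ✗
  (1.5, 3.5, 240°): beam 1 = 1.0000 ≠ 0.5176 ✗
  (6.5, 1.5, 285°): beam 2 = 0.5176 ≠ 2.5882 ✗
  …
  (1.5, 2.5, 345°): r_1=0.5176, r_2=2.5882, r_3=0.5176, r_4=0.5176 — all match ✓
No second candidate reproduces the full scan.

(x, y, θ) = (1.5, 2.5, 345°)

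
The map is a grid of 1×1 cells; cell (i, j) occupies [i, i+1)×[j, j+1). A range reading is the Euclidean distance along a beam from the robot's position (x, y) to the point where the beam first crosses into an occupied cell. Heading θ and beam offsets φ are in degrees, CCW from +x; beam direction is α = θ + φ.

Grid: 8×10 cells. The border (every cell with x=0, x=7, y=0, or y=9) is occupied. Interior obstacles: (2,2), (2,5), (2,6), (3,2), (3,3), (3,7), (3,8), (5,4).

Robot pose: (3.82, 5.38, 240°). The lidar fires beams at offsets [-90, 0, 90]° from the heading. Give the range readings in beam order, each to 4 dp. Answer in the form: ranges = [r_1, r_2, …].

ranges = [0.9469, 1.5935, 1.3625]

beam 1: φ=-90°, α=150°
  dir = (cos 150°, sin 150°) = (-0.8660, 0.5000); from cell (3,5)
  next x-line at t=0.9469, next y-line at t=1.2400; Δt_x=1.1547, Δt_y=2.0000
    x: enter (2,5) at t=0.9469 ← occupied
  → r_1 = 0.9469
beam 2: φ=0°, α=240°
  dir = (cos 240°, sin 240°) = (-0.5000, -0.8660); from cell (3,5)
  next x-line at t=1.6400, next y-line at t=0.4388; Δt_x=2.0000, Δt_y=1.1547
    y: enter (3,4) at t=0.4388
    y: enter (3,3) at t=1.5935 ← occupied
  → r_2 = 1.5935
beam 3: φ=90°, α=330°
  dir = (cos 330°, sin 330°) = (0.8660, -0.5000); from cell (3,5)
  next x-line at t=0.2078, next y-line at t=0.7600; Δt_x=1.1547, Δt_y=2.0000
    x: enter (4,5) at t=0.2078
    y: enter (4,4) at t=0.7600
    x: enter (5,4) at t=1.3625 ← occupied
  → r_3 = 1.3625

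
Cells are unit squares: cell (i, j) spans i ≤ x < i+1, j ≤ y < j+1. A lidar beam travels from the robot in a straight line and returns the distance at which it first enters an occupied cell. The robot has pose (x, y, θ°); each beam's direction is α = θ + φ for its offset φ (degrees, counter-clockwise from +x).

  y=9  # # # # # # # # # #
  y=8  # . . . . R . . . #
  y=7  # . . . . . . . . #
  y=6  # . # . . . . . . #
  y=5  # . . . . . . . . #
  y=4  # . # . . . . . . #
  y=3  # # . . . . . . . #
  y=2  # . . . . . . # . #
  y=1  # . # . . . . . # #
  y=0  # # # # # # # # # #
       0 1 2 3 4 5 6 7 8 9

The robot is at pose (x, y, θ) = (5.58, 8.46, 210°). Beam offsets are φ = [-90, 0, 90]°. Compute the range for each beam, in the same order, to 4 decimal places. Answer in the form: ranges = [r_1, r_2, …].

ranges = [0.6235, 2.9791, 6.8400]

beam 1: φ=-90°, α=120°
  dir = (cos 120°, sin 120°) = (-0.5000, 0.8660); from cell (5,8)
  next x-line at t=1.1600, next y-line at t=0.6235; Δt_x=2.0000, Δt_y=1.1547
    y: enter (5,9) at t=0.6235 ← occupied
  → r_1 = 0.6235
beam 2: φ=0°, α=210°
  dir = (cos 210°, sin 210°) = (-0.8660, -0.5000); from cell (5,8)
  next x-line at t=0.6697, next y-line at t=0.9200; Δt_x=1.1547, Δt_y=2.0000
    x: enter (4,8) at t=0.6697
    y: enter (4,7) at t=0.9200
    x: enter (3,7) at t=1.8244
    y: enter (3,6) at t=2.9200
    x: enter (2,6) at t=2.9791 ← occupied
  → r_2 = 2.9791
beam 3: φ=90°, α=300°
  dir = (cos 300°, sin 300°) = (0.5000, -0.8660); from cell (5,8)
  next x-line at t=0.8400, next y-line at t=0.5312; Δt_x=2.0000, Δt_y=1.1547
    y: enter (5,7) at t=0.5312
    x: enter (6,7) at t=0.8400
    y: enter (6,6) at t=1.6859
    x: enter (7,6) at t=2.8400
    y: enter (7,5) at t=2.8406
    y: enter (7,4) at t=3.9953
    x: enter (8,4) at t=4.8400
    y: enter (8,3) at t=5.1500
    y: enter (8,2) at t=6.3047
    x: enter (9,2) at t=6.8400 ← occupied
  → r_3 = 6.8400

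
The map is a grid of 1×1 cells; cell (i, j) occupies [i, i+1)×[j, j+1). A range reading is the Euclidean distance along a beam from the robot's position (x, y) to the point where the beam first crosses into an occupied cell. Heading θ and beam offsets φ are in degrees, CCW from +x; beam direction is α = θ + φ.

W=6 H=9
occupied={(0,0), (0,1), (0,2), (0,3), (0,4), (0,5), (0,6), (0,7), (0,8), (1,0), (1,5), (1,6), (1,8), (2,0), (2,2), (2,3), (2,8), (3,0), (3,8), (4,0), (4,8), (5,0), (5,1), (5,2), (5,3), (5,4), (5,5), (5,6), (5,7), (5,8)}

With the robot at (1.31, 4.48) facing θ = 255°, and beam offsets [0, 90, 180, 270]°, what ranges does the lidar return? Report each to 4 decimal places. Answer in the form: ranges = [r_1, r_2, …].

ranges = [1.1977, 3.8202, 0.5383, 0.3209]

beam 1: φ=0°, α=255°
  direction (-0.2588, -0.9659); cell (1,4); t to first gridline: x 1.1977, y 0.4969 (then +3.8637 / +1.0353)
    (1,3) via y @ 0.4969
    (0,3) via x @ 1.1977  # hit
  → r_1 = 1.1977
beam 2: φ=90°, α=345°
  direction (0.9659, -0.2588); cell (1,4); t to first gridline: x 0.7143, y 1.8546 (then +1.0353 / +3.8637)
    (2,4) via x @ 0.7143
    (3,4) via x @ 1.7496
    (3,3) via y @ 1.8546
    (4,3) via x @ 2.7849
    (5,3) via x @ 3.8202  # hit
  → r_2 = 3.8202
beam 3: φ=180°, α=75°
  direction (0.2588, 0.9659); cell (1,4); t to first gridline: x 2.6660, y 0.5383 (then +3.8637 / +1.0353)
    (1,5) via y @ 0.5383  # hit
  → r_3 = 0.5383
beam 4: φ=270°, α=165°
  direction (-0.9659, 0.2588); cell (1,4); t to first gridline: x 0.3209, y 2.0091 (then +1.0353 / +3.8637)
    (0,4) via x @ 0.3209  # hit
  → r_4 = 0.3209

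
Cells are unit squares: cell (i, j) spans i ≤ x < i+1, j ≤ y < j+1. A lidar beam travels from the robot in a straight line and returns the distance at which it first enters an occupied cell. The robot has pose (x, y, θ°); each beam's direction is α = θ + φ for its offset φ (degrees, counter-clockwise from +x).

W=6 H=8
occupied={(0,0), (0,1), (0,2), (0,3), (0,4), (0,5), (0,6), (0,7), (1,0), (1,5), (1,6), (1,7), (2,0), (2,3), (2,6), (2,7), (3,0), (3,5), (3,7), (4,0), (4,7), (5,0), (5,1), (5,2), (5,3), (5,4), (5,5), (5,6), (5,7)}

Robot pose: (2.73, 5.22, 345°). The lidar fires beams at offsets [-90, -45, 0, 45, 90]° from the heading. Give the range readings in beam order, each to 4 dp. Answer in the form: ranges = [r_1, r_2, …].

beam 1: φ=-90°, α=255°
  cosα=-0.2588 sinα=-0.9659 | (2,5) | tMaxX 2.8205 tMaxY 0.2278 | tΔX 3.8637 tΔY 1.0353
    t=0.2278 [y] (2,4)
    t=1.2630 [y] (2,3) — stop
  → r_1 = 1.2630
beam 2: φ=-45°, α=300°
  cosα=0.5000 sinα=-0.8660 | (2,5) | tMaxX 0.5400 tMaxY 0.2540 | tΔX 2.0000 tΔY 1.1547
    t=0.2540 [y] (2,4)
    t=0.5400 [x] (3,4)
    t=1.4087 [y] (3,3)
    t=2.5400 [x] (4,3)
    t=2.5634 [y] (4,2)
    t=3.7181 [y] (4,1)
    t=4.5400 [x] (5,1) — stop
  → r_2 = 4.5400
beam 3: φ=0°, α=345°
  cosα=0.9659 sinα=-0.2588 | (2,5) | tMaxX 0.2795 tMaxY 0.8500 | tΔX 1.0353 tΔY 3.8637
    t=0.2795 [x] (3,5) — stop
  → r_3 = 0.2795
beam 4: φ=45°, α=30°
  cosα=0.8660 sinα=0.5000 | (2,5) | tMaxX 0.3118 tMaxY 1.5600 | tΔX 1.1547 tΔY 2.0000
    t=0.3118 [x] (3,5) — stop
  → r_4 = 0.3118
beam 5: φ=90°, α=75°
  cosα=0.2588 sinα=0.9659 | (2,5) | tMaxX 1.0432 tMaxY 0.8075 | tΔX 3.8637 tΔY 1.0353
    t=0.8075 [y] (2,6) — stop
  → r_5 = 0.8075

ranges = [1.2630, 4.5400, 0.2795, 0.3118, 0.8075]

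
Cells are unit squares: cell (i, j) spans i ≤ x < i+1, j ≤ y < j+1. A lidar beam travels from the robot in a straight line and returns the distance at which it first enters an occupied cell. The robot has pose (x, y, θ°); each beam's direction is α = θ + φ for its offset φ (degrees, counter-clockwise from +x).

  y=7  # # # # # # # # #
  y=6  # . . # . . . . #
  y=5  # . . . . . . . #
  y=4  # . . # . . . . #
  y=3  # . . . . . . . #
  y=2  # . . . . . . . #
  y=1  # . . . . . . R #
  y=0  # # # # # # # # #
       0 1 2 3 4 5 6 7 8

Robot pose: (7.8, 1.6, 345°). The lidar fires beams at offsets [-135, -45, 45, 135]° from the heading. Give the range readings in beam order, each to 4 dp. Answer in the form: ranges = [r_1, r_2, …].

beam 1: φ=-135°, α=210°
  dir = (cos 210°, sin 210°) = (-0.8660, -0.5000); from cell (7,1)
  next x-line at t=0.9238, next y-line at t=1.2000; Δt_x=1.1547, Δt_y=2.0000
    x: enter (6,1) at t=0.9238
    y: enter (6,0) at t=1.2000 ← occupied
  → r_1 = 1.2000
beam 2: φ=-45°, α=300°
  dir = (cos 300°, sin 300°) = (0.5000, -0.8660); from cell (7,1)
  next x-line at t=0.4000, next y-line at t=0.6928; Δt_x=2.0000, Δt_y=1.1547
    x: enter (8,1) at t=0.4000 ← occupied
  → r_2 = 0.4000
beam 3: φ=45°, α=30°
  dir = (cos 30°, sin 30°) = (0.8660, 0.5000); from cell (7,1)
  next x-line at t=0.2309, next y-line at t=0.8000; Δt_x=1.1547, Δt_y=2.0000
    x: enter (8,1) at t=0.2309 ← occupied
  → r_3 = 0.2309
beam 4: φ=135°, α=120°
  dir = (cos 120°, sin 120°) = (-0.5000, 0.8660); from cell (7,1)
  next x-line at t=1.6000, next y-line at t=0.4619; Δt_x=2.0000, Δt_y=1.1547
    y: enter (7,2) at t=0.4619
    x: enter (6,2) at t=1.6000
    y: enter (6,3) at t=1.6166
    y: enter (6,4) at t=2.7713
    x: enter (5,4) at t=3.6000
    y: enter (5,5) at t=3.9260
    y: enter (5,6) at t=5.0807
    x: enter (4,6) at t=5.6000
    y: enter (4,7) at t=6.2354 ← occupied
  → r_4 = 6.2354

ranges = [1.2000, 0.4000, 0.2309, 6.2354]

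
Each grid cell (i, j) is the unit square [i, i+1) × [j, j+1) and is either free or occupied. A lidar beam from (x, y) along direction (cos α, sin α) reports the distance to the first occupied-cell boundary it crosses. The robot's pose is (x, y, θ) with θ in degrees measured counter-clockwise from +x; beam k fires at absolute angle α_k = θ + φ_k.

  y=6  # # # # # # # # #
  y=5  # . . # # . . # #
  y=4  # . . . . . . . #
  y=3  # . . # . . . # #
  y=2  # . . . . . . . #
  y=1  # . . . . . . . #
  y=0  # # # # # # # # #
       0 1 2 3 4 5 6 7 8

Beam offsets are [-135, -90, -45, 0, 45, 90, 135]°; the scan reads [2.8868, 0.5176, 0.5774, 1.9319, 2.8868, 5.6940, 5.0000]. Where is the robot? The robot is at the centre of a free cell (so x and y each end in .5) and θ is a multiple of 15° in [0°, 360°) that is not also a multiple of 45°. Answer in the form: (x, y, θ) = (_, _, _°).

(x, y, θ) = (6.5, 3.5, 75°)

Candidates: 30 free-cell centres × 16 headings = 480 poses. Raycast each; keep the one whose scan matches to 4 dp.
  (1.5, 2.5, 60°): beam 1 = 1.5529 ≠ 2.8868 ✗
  (6.5, 4.5, 75°): beam 1 = 1.0000 ≠ 2.8868 ✗
  (5.5, 5.5, 30°): beam 1 = 4.6587 ≠ 2.8868 ✗
  …
  (6.5, 3.5, 75°): r_1=2.8868, r_2=0.5176, r_3=0.5774, r_4=1.9319, r_5=2.8868, r_6=5.6940, r_7=5.0000 — all match ✓
Only this pose fits every beam.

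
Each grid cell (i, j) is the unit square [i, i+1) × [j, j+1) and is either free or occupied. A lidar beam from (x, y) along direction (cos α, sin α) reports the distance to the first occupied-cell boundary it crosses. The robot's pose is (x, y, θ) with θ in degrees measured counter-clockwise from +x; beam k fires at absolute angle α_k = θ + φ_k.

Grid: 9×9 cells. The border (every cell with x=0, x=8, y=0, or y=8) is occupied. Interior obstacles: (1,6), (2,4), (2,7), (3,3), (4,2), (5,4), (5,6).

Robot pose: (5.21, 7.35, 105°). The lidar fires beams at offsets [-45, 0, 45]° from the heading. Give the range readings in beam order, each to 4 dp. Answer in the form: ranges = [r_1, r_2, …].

beam 1: φ=-45°, α=60°
  d=(0.5000,0.8660)  start (5,7)  tX=1.5800 tY=0.7506  stride 1/|dx|=2.0000 1/|dy|=1.1547
    cross y-line → (5,8), t=0.7506 (wall)
  → r_1 = 0.7506
beam 2: φ=0°, α=105°
  d=(-0.2588,0.9659)  start (5,7)  tX=0.8114 tY=0.6729  stride 1/|dx|=3.8637 1/|dy|=1.0353
    cross y-line → (5,8), t=0.6729 (wall)
  → r_2 = 0.6729
beam 3: φ=45°, α=150°
  d=(-0.8660,0.5000)  start (5,7)  tX=0.2425 tY=1.3000  stride 1/|dx|=1.1547 1/|dy|=2.0000
    cross x-line → (4,7), t=0.2425
    cross y-line → (4,8), t=1.3000 (wall)
  → r_3 = 1.3000

ranges = [0.7506, 0.6729, 1.3000]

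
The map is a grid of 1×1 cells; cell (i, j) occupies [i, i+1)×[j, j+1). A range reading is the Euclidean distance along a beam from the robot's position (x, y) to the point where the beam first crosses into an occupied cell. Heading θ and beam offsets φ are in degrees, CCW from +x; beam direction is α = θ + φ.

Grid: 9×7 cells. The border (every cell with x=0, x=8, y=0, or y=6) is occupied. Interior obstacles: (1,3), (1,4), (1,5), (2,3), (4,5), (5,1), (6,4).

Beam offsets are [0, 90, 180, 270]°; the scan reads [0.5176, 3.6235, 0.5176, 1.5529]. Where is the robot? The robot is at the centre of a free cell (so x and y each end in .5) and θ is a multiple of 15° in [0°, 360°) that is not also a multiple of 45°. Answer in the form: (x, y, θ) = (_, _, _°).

Enumerate (i+0.5, j+0.5, θ) over the 28 free cells and 16 admissible headings. For each, cast all 4 beams and compare to the given ranges.
  (3.5, 1.5, 330°): beam 1 = 1.0000 ≠ 0.5176 ✗
  (3.5, 5.5, 105°): beam 2 = 1.5529 ≠ 3.6235 ✗
  (7.5, 2.5, 345°): beam 2 = 1.9319 ≠ 3.6235 ✗
  …
  (7.5, 4.5, 165°): r_1=0.5176, r_2=3.6235, r_3=0.5176, r_4=1.5529 — all match ✓
Only this pose fits every beam.

(x, y, θ) = (7.5, 4.5, 165°)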